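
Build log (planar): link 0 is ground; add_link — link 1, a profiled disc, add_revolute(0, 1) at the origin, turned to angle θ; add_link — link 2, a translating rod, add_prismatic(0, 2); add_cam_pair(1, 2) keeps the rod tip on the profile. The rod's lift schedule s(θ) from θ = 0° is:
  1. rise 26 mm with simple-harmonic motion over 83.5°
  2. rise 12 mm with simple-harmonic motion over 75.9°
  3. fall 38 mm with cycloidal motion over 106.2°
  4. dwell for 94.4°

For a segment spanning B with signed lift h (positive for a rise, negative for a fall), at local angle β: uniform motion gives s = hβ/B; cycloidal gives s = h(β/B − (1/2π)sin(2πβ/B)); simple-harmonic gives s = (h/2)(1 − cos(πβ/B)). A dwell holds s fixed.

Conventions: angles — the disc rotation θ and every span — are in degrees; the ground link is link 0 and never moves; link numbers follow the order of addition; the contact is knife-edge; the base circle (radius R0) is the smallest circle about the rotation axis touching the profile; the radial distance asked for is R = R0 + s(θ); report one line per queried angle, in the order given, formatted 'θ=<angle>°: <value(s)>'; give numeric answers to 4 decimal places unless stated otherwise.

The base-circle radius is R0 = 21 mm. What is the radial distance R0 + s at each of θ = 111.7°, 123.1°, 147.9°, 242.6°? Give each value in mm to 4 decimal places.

seg 1 [0°–83.5°] simple-harmonic, h=26: full span → s += 26 → s = 26.0000
seg 2 [83.5°–159.4°] simple-harmonic, h=12: θ=111.7° here. β=28.2, B=75.9. 12/2·(1 − cos(π·0.3715)) = 3.6438 → s = 29.6438
seg 2 [83.5°–159.4°] simple-harmonic, h=12: θ=123.1° here. β=39.6, B=75.9. 12/2·(1 − cos(π·0.5217)) = 6.4095 → s = 32.4095
seg 2 [83.5°–159.4°] simple-harmonic, h=12: θ=147.9° here. β=64.4, B=75.9. 12/2·(1 − cos(π·0.8485)) = 11.3330 → s = 37.3330
seg 2 [83.5°–159.4°] simple-harmonic, h=12: full span → s += 12 → s = 38.0000
seg 3 [159.4°–265.6°] cycloidal, h=-38: θ=242.6° here. β=83.2, B=106.2. -38·(0.7834 − sin(2π·0.7834)/(2π)) = -35.6852 → s = 2.3148
θ=111.7°: R = R0 + s = 21 + 29.6438 = 50.6438
θ=123.1°: R = R0 + s = 21 + 32.4095 = 53.4095
θ=147.9°: R = R0 + s = 21 + 37.3330 = 58.3330
θ=242.6°: R = R0 + s = 21 + 2.3148 = 23.3148

θ=111.7°: 50.6438
θ=123.1°: 53.4095
θ=147.9°: 58.3330
θ=242.6°: 23.3148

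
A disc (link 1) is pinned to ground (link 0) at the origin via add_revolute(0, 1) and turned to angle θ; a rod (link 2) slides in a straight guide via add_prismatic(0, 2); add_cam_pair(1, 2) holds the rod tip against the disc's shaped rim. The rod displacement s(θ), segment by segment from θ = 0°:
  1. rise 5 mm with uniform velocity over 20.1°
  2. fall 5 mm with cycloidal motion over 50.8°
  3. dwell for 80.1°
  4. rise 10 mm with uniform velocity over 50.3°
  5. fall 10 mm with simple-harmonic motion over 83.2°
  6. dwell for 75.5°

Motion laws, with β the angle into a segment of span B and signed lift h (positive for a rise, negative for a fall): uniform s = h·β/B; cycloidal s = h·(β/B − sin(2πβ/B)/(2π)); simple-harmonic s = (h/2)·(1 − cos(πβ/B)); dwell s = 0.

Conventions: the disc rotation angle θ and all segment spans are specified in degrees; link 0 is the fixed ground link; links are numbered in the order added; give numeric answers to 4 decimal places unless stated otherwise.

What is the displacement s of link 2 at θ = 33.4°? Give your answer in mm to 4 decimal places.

segment 1 (0° to 20.1°, uniform, h = 5) is passed completely: s = 0.0000 + (5) = 5.0000
θ = 33.4° falls in segment 2 (20.1° to 70.9°, cycloidal, h = -5): β = 33.4 − 20.1 = 13.3°, B = 50.8°; Δs = -5·(0.2618 − sin(2π·0.2618)/(2π)) = -0.5155; s = 5.0000 − 0.5155 = 4.4845

4.4845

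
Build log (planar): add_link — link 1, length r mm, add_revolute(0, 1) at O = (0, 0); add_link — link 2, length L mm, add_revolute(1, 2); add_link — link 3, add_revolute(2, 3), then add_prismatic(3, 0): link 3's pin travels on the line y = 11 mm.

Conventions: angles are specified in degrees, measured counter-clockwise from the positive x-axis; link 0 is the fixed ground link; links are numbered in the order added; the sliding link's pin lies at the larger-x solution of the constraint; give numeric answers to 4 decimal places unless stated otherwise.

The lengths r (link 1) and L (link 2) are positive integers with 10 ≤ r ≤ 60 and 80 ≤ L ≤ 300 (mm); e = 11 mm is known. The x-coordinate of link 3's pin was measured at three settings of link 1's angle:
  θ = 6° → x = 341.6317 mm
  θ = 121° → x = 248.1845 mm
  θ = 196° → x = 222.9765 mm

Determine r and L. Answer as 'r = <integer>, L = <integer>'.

constraint per measurement: (x − r cos θ)² + (r sin θ − e)² = L²
subtracting the θ₁ and θ₂ equations cancels the r² and L² terms:
r = (x₁² − x₂²) / (2[(x₁cos θ₁ + e sin θ₁) − (x₂cos θ₂ + e sin θ₂)]) = 60.0000 → r = 60
L² = (x₁ − r cos θ₁)² + (r sin θ₁ − e)² = 79524.0162 → L = 282.0000 → L = 282
check at θ₃=196°: x = 222.9765 (printed 222.9765) ✓

r = 60, L = 282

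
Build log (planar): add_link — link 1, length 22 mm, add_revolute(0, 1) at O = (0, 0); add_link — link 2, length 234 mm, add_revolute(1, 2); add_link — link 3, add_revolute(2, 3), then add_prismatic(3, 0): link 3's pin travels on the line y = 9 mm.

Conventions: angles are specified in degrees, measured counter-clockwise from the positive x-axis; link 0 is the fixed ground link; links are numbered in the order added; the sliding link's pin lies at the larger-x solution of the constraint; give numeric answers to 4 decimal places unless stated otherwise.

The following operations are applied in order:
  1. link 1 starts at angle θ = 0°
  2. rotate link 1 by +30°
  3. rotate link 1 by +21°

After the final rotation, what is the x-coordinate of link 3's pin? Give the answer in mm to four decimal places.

geometry: r = 22 mm, L = 234 mm, e = 9 mm; θ starts at 0°
rotate link 1 by +30°: θ ← 0° +30° = 30°
rotate link 1 by +21°: θ ← 30° +21° = 51°
crank pin P = (r cos θ, r sin θ) = (13.845049, 17.097211)
h = r sin θ − e = 17.097211 − 9 = 8.097211
x = r cos θ + √(L² − h²) = 13.845049 + 233.859862 = 247.704911

247.7049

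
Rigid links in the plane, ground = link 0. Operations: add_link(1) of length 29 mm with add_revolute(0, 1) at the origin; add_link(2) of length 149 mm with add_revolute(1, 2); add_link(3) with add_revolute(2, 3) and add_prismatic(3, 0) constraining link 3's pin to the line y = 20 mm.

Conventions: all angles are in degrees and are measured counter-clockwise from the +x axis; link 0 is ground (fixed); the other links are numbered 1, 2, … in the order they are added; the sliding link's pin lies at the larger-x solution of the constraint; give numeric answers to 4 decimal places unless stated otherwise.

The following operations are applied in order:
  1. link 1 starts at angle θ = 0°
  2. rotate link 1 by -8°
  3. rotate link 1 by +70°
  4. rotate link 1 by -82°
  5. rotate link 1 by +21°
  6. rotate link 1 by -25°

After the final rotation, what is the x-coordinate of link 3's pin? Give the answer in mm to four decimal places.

geometry: r = 29 mm, L = 149 mm, e = 20 mm; θ starts at 0°
rotate link 1 by -8°: θ ← 0° -8° = -8°
rotate link 1 by +70°: θ ← -8° +70° = 62°
rotate link 1 by -82°: θ ← 62° -82° = -20°
rotate link 1 by +21°: θ ← -20° +21° = 1°
rotate link 1 by -25°: θ ← 1° -25° = -24°
crank pin P = (r cos θ, r sin θ) = (26.492818, -11.795363)
h = r sin θ − e = -11.795363 − 20 = -31.795363
x = r cos θ + √(L² − h²) = 26.492818 + 145.568042 = 172.060860

172.0609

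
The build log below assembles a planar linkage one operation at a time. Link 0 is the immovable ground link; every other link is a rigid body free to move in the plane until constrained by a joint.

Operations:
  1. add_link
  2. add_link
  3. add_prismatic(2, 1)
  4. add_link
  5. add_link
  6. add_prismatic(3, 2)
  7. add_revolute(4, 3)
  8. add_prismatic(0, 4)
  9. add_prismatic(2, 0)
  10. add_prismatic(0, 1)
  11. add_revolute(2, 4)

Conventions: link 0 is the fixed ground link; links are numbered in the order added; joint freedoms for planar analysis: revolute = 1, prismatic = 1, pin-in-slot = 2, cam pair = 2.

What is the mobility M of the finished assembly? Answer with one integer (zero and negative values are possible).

(L,J1,J2)=(1,0,0); link0 fixed
link1: (2,0,0)
link2: (3,0,0)
P 2-1 [J1]: (3,1,0)
link3: (4,1,0)
link4: (5,1,0)
P 3-2 [J1]: (5,2,0)
R 4-3 [J1]: (5,3,0)
P 0-4 [J1]: (5,4,0)
P 2-0 [J1]: (5,5,0)
P 0-1 [J1]: (5,6,0)
R 2-4 [J1]: (5,7,0)
Grübler: 3·4 − 2·7 − 0 = -2

M = -2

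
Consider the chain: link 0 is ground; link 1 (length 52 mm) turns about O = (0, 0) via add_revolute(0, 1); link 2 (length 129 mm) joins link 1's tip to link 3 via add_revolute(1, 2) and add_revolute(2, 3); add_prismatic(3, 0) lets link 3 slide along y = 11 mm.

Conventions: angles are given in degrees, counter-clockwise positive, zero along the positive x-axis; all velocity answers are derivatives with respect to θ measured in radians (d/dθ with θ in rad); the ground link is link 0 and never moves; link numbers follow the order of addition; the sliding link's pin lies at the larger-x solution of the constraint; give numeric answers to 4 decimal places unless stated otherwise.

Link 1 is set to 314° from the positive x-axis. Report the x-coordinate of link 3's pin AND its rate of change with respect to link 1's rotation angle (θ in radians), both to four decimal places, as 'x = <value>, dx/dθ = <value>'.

geometry: r = 52 mm, L = 129 mm, e = 11 mm
crank pin P = (r cos θ, r sin θ) = (36.122235, -37.405670)
h = r sin θ − e = -37.405670 − 11 = -48.405670
x = r cos θ + √(L² − h²) = 36.122235 + 119.573790 = 155.696025
dx/dθ = −r sin θ − h·r cos θ/√(L² − h²) (θ in radians; h = -48.405670) = 52.028615

x = 155.6960, dx/dθ = 52.0286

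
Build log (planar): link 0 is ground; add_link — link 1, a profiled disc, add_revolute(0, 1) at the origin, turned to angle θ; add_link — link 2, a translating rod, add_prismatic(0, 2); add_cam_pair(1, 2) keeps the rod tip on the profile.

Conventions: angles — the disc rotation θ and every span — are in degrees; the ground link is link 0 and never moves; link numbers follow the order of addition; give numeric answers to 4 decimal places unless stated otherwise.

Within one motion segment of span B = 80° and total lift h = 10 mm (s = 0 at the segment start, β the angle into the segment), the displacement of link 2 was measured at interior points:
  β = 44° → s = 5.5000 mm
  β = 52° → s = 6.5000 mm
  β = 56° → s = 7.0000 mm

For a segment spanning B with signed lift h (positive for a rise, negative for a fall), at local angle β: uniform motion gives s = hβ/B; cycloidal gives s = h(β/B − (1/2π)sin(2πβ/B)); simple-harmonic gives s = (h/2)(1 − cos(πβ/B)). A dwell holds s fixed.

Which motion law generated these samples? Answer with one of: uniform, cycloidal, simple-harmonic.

candidates at β/B = r: uniform s = h·r (linear in β); cycloidal s = h·(r − sin(2πr)/(2π)); simple-harmonic s = (h/2)(1 − cos(πr))
β=44°: printed 5.5000 | uniform 5.5000, cycloidal 5.9918, simple-harmonic 5.7822
β=52°: printed 6.5000 | uniform 6.5000, cycloidal 7.7876, simple-harmonic 7.2700
β=56°: printed 7.0000 | uniform 7.0000, cycloidal 8.5137, simple-harmonic 7.9389
only one law matches every sample → uniform

uniform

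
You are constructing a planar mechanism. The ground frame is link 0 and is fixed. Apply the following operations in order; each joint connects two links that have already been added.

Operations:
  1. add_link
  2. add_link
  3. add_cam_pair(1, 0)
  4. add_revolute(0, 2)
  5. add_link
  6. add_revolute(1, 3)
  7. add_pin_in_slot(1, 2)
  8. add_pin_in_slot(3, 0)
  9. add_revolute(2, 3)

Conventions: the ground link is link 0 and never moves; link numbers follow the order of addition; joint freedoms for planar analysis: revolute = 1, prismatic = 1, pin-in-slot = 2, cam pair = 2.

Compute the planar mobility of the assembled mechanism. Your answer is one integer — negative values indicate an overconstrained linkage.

L=1 J1=0 J2=0
add link → L=2 J1=0 J2=0
add link → L=3 J1=0 J2=0
C@1,0 dof=2 J2 → L=3 J1=0 J2=1
R@0,2 dof=1 J1 → L=3 J1=1 J2=1
add link → L=4 J1=1 J2=1
R@1,3 dof=1 J1 → L=4 J1=2 J2=1
PS@1,2 dof=2 J2 → L=4 J1=2 J2=2
PS@3,0 dof=2 J2 → L=4 J1=2 J2=3
R@2,3 dof=1 J1 → L=4 J1=3 J2=3
M=3(L−1)−2J1−J2=3·3−2·3−3=0

M = 0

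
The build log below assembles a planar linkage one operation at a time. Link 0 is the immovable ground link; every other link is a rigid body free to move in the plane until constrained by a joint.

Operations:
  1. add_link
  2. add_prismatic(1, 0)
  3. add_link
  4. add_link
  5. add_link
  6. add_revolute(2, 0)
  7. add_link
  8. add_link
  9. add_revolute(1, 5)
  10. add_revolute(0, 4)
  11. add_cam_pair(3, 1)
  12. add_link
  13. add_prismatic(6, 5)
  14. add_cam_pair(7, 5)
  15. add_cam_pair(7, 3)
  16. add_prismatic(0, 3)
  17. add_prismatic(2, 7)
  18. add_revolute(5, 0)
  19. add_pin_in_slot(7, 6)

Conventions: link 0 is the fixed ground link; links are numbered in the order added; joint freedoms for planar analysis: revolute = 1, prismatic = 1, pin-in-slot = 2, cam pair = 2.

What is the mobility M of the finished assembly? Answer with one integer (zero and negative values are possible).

L=1 J1=0 J2=0
add link → L=2 J1=0 J2=0
P@1,0 dof=1 J1 → L=2 J1=1 J2=0
add link → L=3 J1=1 J2=0
add link → L=4 J1=1 J2=0
add link → L=5 J1=1 J2=0
R@2,0 dof=1 J1 → L=5 J1=2 J2=0
add link → L=6 J1=2 J2=0
add link → L=7 J1=2 J2=0
R@1,5 dof=1 J1 → L=7 J1=3 J2=0
R@0,4 dof=1 J1 → L=7 J1=4 J2=0
C@3,1 dof=2 J2 → L=7 J1=4 J2=1
add link → L=8 J1=4 J2=1
P@6,5 dof=1 J1 → L=8 J1=5 J2=1
C@7,5 dof=2 J2 → L=8 J1=5 J2=2
C@7,3 dof=2 J2 → L=8 J1=5 J2=3
P@0,3 dof=1 J1 → L=8 J1=6 J2=3
P@2,7 dof=1 J1 → L=8 J1=7 J2=3
R@5,0 dof=1 J1 → L=8 J1=8 J2=3
PS@7,6 dof=2 J2 → L=8 J1=8 J2=4
M=3(L−1)−2J1−J2=3·7−2·8−4=1

M = 1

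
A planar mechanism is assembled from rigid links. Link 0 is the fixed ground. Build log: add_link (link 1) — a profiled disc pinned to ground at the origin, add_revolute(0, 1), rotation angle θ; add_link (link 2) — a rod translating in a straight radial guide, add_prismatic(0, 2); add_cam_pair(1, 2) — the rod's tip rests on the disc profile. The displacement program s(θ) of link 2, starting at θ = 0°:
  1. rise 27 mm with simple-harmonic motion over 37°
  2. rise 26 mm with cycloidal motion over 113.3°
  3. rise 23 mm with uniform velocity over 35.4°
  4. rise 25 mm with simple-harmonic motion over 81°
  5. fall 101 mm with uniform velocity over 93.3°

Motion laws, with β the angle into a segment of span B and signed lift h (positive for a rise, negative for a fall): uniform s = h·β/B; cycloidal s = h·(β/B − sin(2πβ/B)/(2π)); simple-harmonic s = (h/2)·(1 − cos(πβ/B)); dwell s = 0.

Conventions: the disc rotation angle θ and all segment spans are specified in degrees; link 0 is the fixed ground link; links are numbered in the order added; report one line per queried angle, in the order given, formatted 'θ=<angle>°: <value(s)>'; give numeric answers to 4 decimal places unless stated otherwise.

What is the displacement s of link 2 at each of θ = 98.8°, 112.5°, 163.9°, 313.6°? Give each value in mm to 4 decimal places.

seg 1 [0°–37°] simple-harmonic, h=27: full span → s += 27 → s = 27.0000
seg 2 [37°–150.3°] cycloidal, h=26: θ=98.8° here. β=61.8, B=113.3. 26·(0.5455 − sin(2π·0.5455)/(2π)) = 15.3476 → s = 42.3476
seg 2 [37°–150.3°] cycloidal, h=26: θ=112.5° here. β=75.5, B=113.3. 26·(0.6664 − sin(2π·0.6664)/(2π)) = 20.9055 → s = 47.9055
seg 2 [37°–150.3°] cycloidal, h=26: full span → s += 26 → s = 53.0000
seg 3 [150.3°–185.7°] uniform, h=23: θ=163.9° here. β=13.6, B=35.4. 23·13.6/35.4 = 8.8362 → s = 61.8362
seg 3 [150.3°–185.7°] uniform, h=23: full span → s += 23 → s = 76.0000
seg 4 [185.7°–266.7°] simple-harmonic, h=25: full span → s += 25 → s = 101.0000
seg 5 [266.7°–360°] uniform, h=-101: θ=313.6° here. β=46.9, B=93.3. -101·46.9/93.3 = -50.7706 → s = 50.2294

θ=98.8°: 42.3476
θ=112.5°: 47.9055
θ=163.9°: 61.8362
θ=313.6°: 50.2294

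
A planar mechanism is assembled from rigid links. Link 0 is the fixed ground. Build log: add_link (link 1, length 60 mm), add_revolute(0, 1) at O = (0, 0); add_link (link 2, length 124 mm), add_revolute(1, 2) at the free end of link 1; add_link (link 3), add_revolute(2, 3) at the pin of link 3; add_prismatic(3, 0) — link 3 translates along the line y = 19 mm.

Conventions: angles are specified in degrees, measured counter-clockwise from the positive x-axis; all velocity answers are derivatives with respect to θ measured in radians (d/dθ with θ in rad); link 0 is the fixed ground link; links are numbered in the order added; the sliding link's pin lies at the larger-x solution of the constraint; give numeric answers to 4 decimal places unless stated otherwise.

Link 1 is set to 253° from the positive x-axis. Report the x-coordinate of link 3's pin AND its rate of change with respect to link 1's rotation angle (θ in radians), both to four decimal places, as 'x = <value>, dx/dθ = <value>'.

geometry: r = 60 mm, L = 124 mm, e = 19 mm
crank pin P = (r cos θ, r sin θ) = (-17.542302, -57.378285)
h = r sin θ − e = -57.378285 − 19 = -76.378285
x = r cos θ + √(L² − h²) = -17.542302 + 97.684991 = 80.142689
dx/dθ = −r sin θ − h·r cos θ/√(L² − h²) (θ in radians; h = -76.378285) = 43.662248

x = 80.1427, dx/dθ = 43.6622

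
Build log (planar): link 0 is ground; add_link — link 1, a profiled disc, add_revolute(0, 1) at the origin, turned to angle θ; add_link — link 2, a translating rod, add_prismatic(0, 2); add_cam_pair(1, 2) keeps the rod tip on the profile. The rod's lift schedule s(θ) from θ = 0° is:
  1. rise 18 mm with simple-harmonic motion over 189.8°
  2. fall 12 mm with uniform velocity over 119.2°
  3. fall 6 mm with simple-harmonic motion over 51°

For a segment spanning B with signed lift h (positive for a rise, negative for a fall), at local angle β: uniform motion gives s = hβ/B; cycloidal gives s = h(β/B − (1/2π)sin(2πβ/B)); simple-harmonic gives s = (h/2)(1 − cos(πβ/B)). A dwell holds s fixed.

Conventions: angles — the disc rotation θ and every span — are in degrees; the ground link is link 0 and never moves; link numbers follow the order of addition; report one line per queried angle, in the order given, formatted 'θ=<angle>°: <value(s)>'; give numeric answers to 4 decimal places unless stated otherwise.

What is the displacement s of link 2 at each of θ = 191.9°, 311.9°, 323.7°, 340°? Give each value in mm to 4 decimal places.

seg 1 [0°–189.8°] simple-harmonic, h=18: full span → s += 18 → s = 18.0000
seg 2 [189.8°–309°] uniform, h=-12: θ=191.9° here. β=2.1, B=119.2. -12·2.1/119.2 = -0.2114 → s = 17.7886
seg 2 [189.8°–309°] uniform, h=-12: full span → s += -12 → s = 6.0000
seg 3 [309°–360°] simple-harmonic, h=-6: θ=311.9° here. β=2.9, B=51. -6/2·(1 − cos(π·0.0569)) = -0.0477 → s = 5.9523
seg 3 [309°–360°] simple-harmonic, h=-6: θ=323.7° here. β=14.7, B=51. -6/2·(1 − cos(π·0.2882)) = -1.1482 → s = 4.8518
seg 3 [309°–360°] simple-harmonic, h=-6: θ=340° here. β=31, B=51. -6/2·(1 − cos(π·0.6078)) = -3.9971 → s = 2.0029

θ=191.9°: 17.7886
θ=311.9°: 5.9523
θ=323.7°: 4.8518
θ=340°: 2.0029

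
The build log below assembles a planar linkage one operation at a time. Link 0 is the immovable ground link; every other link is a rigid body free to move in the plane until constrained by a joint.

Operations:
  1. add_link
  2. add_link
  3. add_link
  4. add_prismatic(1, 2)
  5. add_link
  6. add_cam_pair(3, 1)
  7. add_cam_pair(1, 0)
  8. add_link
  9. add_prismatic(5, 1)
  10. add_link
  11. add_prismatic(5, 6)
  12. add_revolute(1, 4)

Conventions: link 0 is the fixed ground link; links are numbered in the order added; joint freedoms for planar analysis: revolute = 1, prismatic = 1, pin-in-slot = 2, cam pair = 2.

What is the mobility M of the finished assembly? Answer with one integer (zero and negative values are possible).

L=1 J1=0 J2=0
add link → L=2 J1=0 J2=0
add link → L=3 J1=0 J2=0
add link → L=4 J1=0 J2=0
P@1,2 dof=1 J1 → L=4 J1=1 J2=0
add link → L=5 J1=1 J2=0
C@3,1 dof=2 J2 → L=5 J1=1 J2=1
C@1,0 dof=2 J2 → L=5 J1=1 J2=2
add link → L=6 J1=1 J2=2
P@5,1 dof=1 J1 → L=6 J1=2 J2=2
add link → L=7 J1=2 J2=2
P@5,6 dof=1 J1 → L=7 J1=3 J2=2
R@1,4 dof=1 J1 → L=7 J1=4 J2=2
M=3(L−1)−2J1−J2=3·6−2·4−2=8

M = 8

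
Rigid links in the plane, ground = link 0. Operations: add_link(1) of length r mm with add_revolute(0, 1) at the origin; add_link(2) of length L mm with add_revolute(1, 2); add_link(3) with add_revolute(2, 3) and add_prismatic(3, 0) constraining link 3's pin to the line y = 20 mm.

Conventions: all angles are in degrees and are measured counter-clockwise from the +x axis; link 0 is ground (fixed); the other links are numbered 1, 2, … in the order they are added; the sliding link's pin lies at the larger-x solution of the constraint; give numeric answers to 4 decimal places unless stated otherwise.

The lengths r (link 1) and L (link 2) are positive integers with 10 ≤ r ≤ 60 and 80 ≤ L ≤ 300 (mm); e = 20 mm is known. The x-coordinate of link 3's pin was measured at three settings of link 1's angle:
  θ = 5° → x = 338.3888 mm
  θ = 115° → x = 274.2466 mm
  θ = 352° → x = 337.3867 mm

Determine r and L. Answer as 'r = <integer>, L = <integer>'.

constraint per measurement: (x − r cos θ)² + (r sin θ − e)² = L²
subtracting the θ₁ and θ₂ equations cancels the r² and L² terms:
r = (x₁² − x₂²) / (2[(x₁cos θ₁ + e sin θ₁) − (x₂cos θ₂ + e sin θ₂)]) = 45.0000 → r = 45
L² = (x₁ − r cos θ₁)² + (r sin θ₁ − e)² = 86435.9981 → L = 294.0000 → L = 294
check at θ₃=352°: x = 337.3867 (printed 337.3867) ✓

r = 45, L = 294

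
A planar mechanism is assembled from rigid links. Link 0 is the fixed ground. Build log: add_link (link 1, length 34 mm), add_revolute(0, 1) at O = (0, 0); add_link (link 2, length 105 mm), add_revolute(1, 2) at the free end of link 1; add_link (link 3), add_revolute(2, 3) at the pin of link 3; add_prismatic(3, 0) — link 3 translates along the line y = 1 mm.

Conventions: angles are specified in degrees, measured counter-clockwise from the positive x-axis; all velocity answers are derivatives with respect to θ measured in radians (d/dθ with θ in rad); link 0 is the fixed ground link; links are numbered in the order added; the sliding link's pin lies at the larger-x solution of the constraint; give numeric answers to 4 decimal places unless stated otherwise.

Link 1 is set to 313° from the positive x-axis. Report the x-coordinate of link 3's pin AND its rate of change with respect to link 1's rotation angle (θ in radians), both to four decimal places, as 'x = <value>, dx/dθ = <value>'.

geometry: r = 34 mm, L = 105 mm, e = 1 mm
crank pin P = (r cos θ, r sin θ) = (23.187944, -24.866026)
h = r sin θ − e = -24.866026 − 1 = -25.866026
x = r cos θ + √(L² − h²) = 23.187944 + 101.764182 = 124.952126
dx/dθ = −r sin θ − h·r cos θ/√(L² − h²) (θ in radians; h = -25.866026) = 30.759848

x = 124.9521, dx/dθ = 30.7598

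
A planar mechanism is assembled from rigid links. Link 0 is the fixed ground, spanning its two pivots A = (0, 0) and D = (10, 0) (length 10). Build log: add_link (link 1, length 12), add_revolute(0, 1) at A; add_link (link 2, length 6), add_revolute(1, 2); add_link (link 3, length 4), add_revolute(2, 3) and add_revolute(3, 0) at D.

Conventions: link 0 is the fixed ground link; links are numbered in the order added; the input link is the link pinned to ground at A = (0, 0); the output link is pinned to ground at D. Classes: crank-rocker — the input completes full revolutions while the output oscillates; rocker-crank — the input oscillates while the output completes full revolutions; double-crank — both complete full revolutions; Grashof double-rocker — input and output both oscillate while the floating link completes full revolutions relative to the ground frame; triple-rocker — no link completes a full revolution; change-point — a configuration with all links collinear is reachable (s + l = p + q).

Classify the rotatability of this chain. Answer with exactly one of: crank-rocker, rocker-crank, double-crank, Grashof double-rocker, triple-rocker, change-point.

lengths: ground=10, input=12, coupler=6, output=4
sorted: s=4 (shortest), l=12 (longest), p+q=16
s + l = 16 vs p + q = 16
s + l = p + q → change-point (collinear configuration reachable)

change-point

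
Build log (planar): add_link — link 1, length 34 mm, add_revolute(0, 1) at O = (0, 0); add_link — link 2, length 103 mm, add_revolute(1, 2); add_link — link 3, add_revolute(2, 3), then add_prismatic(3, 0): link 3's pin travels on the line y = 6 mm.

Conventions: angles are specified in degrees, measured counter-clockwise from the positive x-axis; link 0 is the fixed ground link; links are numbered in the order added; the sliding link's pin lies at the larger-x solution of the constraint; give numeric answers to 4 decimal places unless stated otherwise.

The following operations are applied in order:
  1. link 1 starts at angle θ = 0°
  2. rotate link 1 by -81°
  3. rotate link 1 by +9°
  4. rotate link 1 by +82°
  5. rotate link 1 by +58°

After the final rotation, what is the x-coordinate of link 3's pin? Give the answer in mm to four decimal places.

geometry: r = 34 mm, L = 103 mm, e = 6 mm; θ starts at 0°
rotate link 1 by -81°: θ ← 0° -81° = -81°
rotate link 1 by +9°: θ ← -81° +9° = -72°
rotate link 1 by +82°: θ ← -72° +82° = 10°
rotate link 1 by +58°: θ ← 10° +58° = 68°
crank pin P = (r cos θ, r sin θ) = (12.736624, 31.524251)
h = r sin θ − e = 31.524251 − 6 = 25.524251
x = r cos θ + √(L² − h²) = 12.736624 + 99.787337 = 112.523961

112.5240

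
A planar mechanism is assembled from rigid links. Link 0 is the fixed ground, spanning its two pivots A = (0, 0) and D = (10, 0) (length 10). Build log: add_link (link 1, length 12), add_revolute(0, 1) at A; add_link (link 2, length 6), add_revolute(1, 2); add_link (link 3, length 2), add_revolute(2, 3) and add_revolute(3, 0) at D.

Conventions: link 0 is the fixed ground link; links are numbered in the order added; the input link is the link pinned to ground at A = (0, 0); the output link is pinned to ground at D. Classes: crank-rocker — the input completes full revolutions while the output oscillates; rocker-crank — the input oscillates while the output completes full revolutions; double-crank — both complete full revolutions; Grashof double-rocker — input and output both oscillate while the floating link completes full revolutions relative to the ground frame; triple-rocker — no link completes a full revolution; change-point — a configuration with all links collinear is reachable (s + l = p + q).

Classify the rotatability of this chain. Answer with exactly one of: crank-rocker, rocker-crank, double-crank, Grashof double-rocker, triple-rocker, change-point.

lengths: ground=10, input=12, coupler=6, output=2
sorted: s=2 (shortest), l=12 (longest), p+q=16
s + l = 14 vs p + q = 16
s + l < p + q (Grashof) with shortest = output link → rocker-crank

rocker-crank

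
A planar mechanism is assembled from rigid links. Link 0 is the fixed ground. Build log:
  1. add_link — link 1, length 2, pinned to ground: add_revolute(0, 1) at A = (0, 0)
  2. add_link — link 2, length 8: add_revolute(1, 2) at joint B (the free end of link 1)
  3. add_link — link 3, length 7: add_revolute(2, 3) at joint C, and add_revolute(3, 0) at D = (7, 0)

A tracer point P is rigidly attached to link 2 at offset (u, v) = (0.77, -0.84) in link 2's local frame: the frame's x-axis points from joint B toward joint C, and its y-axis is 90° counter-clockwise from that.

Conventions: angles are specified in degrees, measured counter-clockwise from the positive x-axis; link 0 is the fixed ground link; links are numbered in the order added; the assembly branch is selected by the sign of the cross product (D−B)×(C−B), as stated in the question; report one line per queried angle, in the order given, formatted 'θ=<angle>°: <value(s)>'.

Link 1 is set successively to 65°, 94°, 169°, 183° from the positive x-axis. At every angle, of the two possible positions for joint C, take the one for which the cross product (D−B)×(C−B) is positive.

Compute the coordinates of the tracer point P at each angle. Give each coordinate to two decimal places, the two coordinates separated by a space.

A=(0,0), D=(7.00,0)
θ=65°: B = A + 2.00·(cos65°, sin65°) = (0.8452, 1.8126)
θ=65°: |BD| = 6.4161
θ=65°: circle(B,8.00) ∩ circle(D,7.00): a=4.3770, h=6.6964
θ=65°:   candidates: C₊=(6.9357,6.9997) cross=42.965; C₋=(3.1521,-5.8476) cross=-42.965
θ=65°:   branch + wants cross > 0 → take C=(6.9357,6.9997) (cross=42.965)
θ=65°: ex = (C−B)/|BC| = (0.7613,0.6484); ey = (-0.6484,0.7613)
θ=65°: P = B + 0.77·ex + -0.84·ey = (1.9761,1.6724)
θ=94°: B = A + 2.00·(cos94°, sin94°) = (-0.1395, 1.9951)
θ=94°: |BD| = 7.4130
θ=94°: circle(B,8.00) ∩ circle(D,7.00): a=4.7183, h=6.4605
θ=94°:   candidates: C₊=(6.1434,6.9474) cross=47.892; C₋=(2.6659,-5.4969) cross=-47.892
θ=94°:   branch + wants cross > 0 → take C=(6.1434,6.9474) (cross=47.892)
θ=94°: ex = (C−B)/|BC| = (0.7854,0.6190); ey = (-0.6190,0.7854)
θ=94°: P = B + 0.77·ex + -0.84·ey = (0.9852,1.8121)
θ=169°: B = A + 2.00·(cos169°, sin169°) = (-1.9633, 0.3816)
θ=169°: |BD| = 8.9714
θ=169°: circle(B,8.00) ∩ circle(D,7.00): a=5.3217, h=5.9733
θ=169°:   candidates: C₊=(3.6077,6.1231) cross=53.588; C₋=(3.0995,-5.8126) cross=-53.588
θ=169°:   branch + wants cross > 0 → take C=(3.6077,6.1231) (cross=53.588)
θ=169°: ex = (C−B)/|BC| = (0.6964,0.7177); ey = (-0.7177,0.6964)
θ=169°: P = B + 0.77·ex + -0.84·ey = (-0.8242,0.3493)
θ=183°: B = A + 2.00·(cos183°, sin183°) = (-1.9973, -0.1047)
θ=183°: |BD| = 8.9979
θ=183°: circle(B,8.00) ∩ circle(D,7.00): a=5.3325, h=5.9636
θ=183°:   candidates: C₊=(3.2655,5.9206) cross=53.660; C₋=(3.4042,-6.0059) cross=-53.660
θ=183°:   branch + wants cross > 0 → take C=(3.2655,5.9206) (cross=53.660)
θ=183°: ex = (C−B)/|BC| = (0.6578,0.7532); ey = (-0.7532,0.6578)
θ=183°: P = B + 0.77·ex + -0.84·ey = (-0.8581,-0.0773)

θ=65°: 1.98 1.67
θ=94°: 0.99 1.81
θ=169°: -0.82 0.35
θ=183°: -0.86 -0.08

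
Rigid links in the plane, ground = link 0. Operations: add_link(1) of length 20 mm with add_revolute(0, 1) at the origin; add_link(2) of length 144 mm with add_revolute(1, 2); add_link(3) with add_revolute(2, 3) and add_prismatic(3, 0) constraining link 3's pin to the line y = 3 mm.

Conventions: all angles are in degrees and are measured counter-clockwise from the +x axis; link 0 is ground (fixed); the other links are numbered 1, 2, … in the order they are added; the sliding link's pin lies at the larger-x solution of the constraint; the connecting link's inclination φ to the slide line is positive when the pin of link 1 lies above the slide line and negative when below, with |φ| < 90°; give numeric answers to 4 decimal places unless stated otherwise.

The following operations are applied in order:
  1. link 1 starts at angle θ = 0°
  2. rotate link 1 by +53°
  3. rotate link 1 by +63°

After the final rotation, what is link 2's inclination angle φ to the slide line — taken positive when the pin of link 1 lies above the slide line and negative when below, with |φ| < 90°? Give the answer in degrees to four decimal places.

geometry: r = 20 mm, L = 144 mm, e = 3 mm; θ starts at 0°
rotate link 1 by +53°: θ ← 0° +53° = 53°
rotate link 1 by +63°: θ ← 53° +63° = 116°
h = r sin θ − e = 17.975881 − 3 = 14.975881
sin φ = h / L = 14.975881 / 144 = 0.10399917
φ = arcsin(0.10399917) = 5.969508°

5.9695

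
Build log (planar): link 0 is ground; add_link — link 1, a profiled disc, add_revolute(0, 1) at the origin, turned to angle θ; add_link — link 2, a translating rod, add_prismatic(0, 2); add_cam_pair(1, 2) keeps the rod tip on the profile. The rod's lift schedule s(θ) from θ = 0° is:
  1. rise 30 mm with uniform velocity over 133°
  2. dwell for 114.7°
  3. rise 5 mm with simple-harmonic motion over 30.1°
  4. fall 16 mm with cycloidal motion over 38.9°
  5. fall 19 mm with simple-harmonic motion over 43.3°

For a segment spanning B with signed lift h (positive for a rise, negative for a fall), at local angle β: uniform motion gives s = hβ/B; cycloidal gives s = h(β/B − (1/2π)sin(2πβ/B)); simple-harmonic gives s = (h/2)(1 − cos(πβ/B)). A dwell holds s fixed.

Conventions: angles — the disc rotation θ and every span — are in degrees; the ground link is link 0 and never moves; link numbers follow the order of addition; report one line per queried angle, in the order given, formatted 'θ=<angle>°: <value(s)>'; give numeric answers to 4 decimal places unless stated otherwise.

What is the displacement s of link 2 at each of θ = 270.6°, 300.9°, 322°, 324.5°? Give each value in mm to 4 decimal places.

seg 1 [0°–133°] uniform, h=30: full span → s += 30 → s = 30.0000
seg 2 [133°–247.7°] dwell: s stays 30.0000
seg 3 [247.7°–277.8°] simple-harmonic, h=5: θ=270.6° here. β=22.9, B=30.1. 5/2·(1 − cos(π·0.7608)) = 4.3267 → s = 34.3267
seg 3 [247.7°–277.8°] simple-harmonic, h=5: full span → s += 5 → s = 35.0000
seg 4 [277.8°–316.7°] cycloidal, h=-16: θ=300.9° here. β=23.1, B=38.9. -16·(0.5938 − sin(2π·0.5938)/(2π)) = -10.9171 → s = 24.0829
seg 4 [277.8°–316.7°] cycloidal, h=-16: full span → s += -16 → s = 19.0000
seg 5 [316.7°–360°] simple-harmonic, h=-19: θ=322° here. β=5.3, B=43.3. -19/2·(1 − cos(π·0.1224)) = -0.6938 → s = 18.3062
seg 5 [316.7°–360°] simple-harmonic, h=-19: θ=324.5° here. β=7.8, B=43.3. -19/2·(1 − cos(π·0.1801)) = -1.4811 → s = 17.5189

θ=270.6°: 34.3267
θ=300.9°: 24.0829
θ=322°: 18.3062
θ=324.5°: 17.5189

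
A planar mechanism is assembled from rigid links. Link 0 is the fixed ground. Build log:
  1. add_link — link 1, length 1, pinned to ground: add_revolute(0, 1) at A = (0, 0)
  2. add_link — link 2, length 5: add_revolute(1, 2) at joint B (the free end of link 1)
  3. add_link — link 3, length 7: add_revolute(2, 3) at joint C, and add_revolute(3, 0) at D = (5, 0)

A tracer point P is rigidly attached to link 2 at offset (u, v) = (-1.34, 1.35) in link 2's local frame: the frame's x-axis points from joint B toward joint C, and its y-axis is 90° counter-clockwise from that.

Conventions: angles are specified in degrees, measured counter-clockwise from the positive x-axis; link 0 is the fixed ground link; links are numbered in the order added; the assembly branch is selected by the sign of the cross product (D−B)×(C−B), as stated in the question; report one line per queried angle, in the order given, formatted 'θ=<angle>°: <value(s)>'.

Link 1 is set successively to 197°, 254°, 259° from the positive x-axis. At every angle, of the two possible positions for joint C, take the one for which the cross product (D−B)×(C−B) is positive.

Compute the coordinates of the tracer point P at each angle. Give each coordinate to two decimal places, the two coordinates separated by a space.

A=(0,0), D=(5.00,0)
θ=197°: B = A + 1.00·(cos197°, sin197°) = (-0.9563, -0.2924)
θ=197°: |BD| = 5.9635
θ=197°: circle(B,5.00) ∩ circle(D,7.00): a=0.9695, h=4.9051
θ=197°:   candidates: C₊=(-0.2285,4.6544) cross=29.251; C₋=(0.2525,-5.1441) cross=-29.251
θ=197°:   branch + wants cross > 0 → take C=(-0.2285,4.6544) (cross=29.251)
θ=197°: ex = (C−B)/|BC| = (0.1456,0.9893); ey = (-0.9893,0.1456)
θ=197°: P = B + -1.34·ex + 1.35·ey = (-2.4870,-1.4216)
θ=254°: B = A + 1.00·(cos254°, sin254°) = (-0.2756, -0.9613)
θ=254°: |BD| = 5.3625
θ=254°: circle(B,5.00) ∩ circle(D,7.00): a=0.4435, h=4.9803
θ=254°:   candidates: C₊=(-0.7321,4.0179) cross=26.707; C₋=(1.0534,-5.7814) cross=-26.707
θ=254°:   branch + wants cross > 0 → take C=(-0.7321,4.0179) (cross=26.707)
θ=254°: ex = (C−B)/|BC| = (-0.0913,0.9958); ey = (-0.9958,-0.0913)
θ=254°: P = B + -1.34·ex + 1.35·ey = (-1.4977,-2.4189)
θ=259°: B = A + 1.00·(cos259°, sin259°) = (-0.1908, -0.9816)
θ=259°: |BD| = 5.2828
θ=259°: circle(B,5.00) ∩ circle(D,7.00): a=0.3699, h=4.9863
θ=259°:   candidates: C₊=(-0.7539,3.9866) cross=26.342; C₋=(1.0992,-5.8124) cross=-26.342
θ=259°:   branch + wants cross > 0 → take C=(-0.7539,3.9866) (cross=26.342)
θ=259°: ex = (C−B)/|BC| = (-0.1126,0.9936); ey = (-0.9936,-0.1126)
θ=259°: P = B + -1.34·ex + 1.35·ey = (-1.3813,-2.4651)

θ=197°: -2.49 -1.42
θ=254°: -1.50 -2.42
θ=259°: -1.38 -2.47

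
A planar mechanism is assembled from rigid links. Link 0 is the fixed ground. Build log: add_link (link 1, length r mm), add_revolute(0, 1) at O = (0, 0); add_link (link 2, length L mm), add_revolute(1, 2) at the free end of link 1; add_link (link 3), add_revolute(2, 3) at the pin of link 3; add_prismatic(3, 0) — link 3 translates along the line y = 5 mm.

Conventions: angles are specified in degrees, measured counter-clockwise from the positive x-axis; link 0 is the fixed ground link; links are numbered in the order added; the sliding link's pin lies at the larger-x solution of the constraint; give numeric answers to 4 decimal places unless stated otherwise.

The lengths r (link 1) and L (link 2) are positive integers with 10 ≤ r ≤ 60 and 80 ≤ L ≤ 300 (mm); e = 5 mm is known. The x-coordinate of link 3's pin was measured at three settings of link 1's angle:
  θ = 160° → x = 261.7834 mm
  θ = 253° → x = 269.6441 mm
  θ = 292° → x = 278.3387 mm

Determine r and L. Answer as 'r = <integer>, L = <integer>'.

constraint per measurement: (x − r cos θ)² + (r sin θ − e)² = L²
subtracting the θ₁ and θ₂ equations cancels the r² and L² terms:
r = (x₁² − x₂²) / (2[(x₁cos θ₁ + e sin θ₁) − (x₂cos θ₂ + e sin θ₂)]) = 13.0001 → r = 13
L² = (x₁ − r cos θ₁)² + (r sin θ₁ − e)² = 75075.9801 → L = 274.0000 → L = 274
check at θ₃=292°: x = 278.3387 (printed 278.3387) ✓

r = 13, L = 274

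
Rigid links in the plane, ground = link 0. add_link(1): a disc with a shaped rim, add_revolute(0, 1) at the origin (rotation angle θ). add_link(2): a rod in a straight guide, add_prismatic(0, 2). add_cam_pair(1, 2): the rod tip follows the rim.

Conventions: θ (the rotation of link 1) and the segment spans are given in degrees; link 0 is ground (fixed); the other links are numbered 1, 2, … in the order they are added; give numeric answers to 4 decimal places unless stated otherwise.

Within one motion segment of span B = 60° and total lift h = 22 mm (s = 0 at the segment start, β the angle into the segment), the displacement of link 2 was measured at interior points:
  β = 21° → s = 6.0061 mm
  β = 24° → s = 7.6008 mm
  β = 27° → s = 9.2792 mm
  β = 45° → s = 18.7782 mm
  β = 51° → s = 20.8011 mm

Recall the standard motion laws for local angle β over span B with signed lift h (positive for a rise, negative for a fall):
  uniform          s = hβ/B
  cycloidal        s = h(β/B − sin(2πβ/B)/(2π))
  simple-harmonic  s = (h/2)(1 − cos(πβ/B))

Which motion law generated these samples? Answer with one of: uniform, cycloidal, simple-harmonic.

candidates at β/B = r: uniform s = h·r (linear in β); cycloidal s = h·(r − sin(2πr)/(2π)); simple-harmonic s = (h/2)(1 − cos(πr))
β=21°: printed 6.0061 | uniform 7.7000, cycloidal 4.8673, simple-harmonic 6.0061
β=24°: printed 7.6008 | uniform 8.8000, cycloidal 6.7419, simple-harmonic 7.6008
β=27°: printed 9.2792 | uniform 9.9000, cycloidal 8.8180, simple-harmonic 9.2792
β=45°: printed 18.7782 | uniform 16.5000, cycloidal 20.0014, simple-harmonic 18.7782
β=51°: printed 20.8011 | uniform 18.7000, cycloidal 21.5327, simple-harmonic 20.8011
only one law matches every sample → simple-harmonic

simple-harmonic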